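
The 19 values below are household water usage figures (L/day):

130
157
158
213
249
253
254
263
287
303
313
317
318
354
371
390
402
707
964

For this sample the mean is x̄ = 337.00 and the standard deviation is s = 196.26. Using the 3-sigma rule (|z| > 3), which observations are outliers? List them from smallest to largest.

Cutoffs at x̄ ± 3s: 337.00 ± 3·196.26 = [-251.78, 925.78].
964: z = 3.19, |z| > 3 → outlier.
Every other value lies within [-251.78, 925.78].

964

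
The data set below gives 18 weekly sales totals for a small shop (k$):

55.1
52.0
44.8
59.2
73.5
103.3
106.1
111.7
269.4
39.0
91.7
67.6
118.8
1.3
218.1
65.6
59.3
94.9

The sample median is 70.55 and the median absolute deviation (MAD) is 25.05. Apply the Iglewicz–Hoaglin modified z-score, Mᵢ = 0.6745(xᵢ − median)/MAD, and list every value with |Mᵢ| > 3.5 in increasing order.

|Mᵢ| > 3.5 ⇔ |xᵢ − 70.55| > 3.5·25.05/0.6745 = 129.99.
So outliers lie outside [-59.44, 200.54].
218.1: M = 3.97 → outlier.
269.4: M = 5.35 → outlier.

218.1, 269.4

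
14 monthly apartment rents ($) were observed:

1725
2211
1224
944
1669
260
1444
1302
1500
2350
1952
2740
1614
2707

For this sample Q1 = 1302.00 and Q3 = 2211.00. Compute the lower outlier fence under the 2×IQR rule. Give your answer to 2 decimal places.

-516.00

IQR = Q3 − Q1 = 2211.00 − 1302.00 = 909.00.
Lower fence = Q1 − 2·IQR = 1302.00 − 1818.00 = -516.00.
Upper fence = Q3 + 2·IQR = 2211.00 + 1818.00 = 4029.00.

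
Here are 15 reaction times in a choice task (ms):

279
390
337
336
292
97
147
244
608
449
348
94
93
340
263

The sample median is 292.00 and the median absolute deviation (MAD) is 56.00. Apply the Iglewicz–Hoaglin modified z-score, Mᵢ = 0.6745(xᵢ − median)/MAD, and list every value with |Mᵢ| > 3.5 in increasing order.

|Mᵢ| > 3.5 ⇔ |xᵢ − 292.00| > 3.5·56.00/0.6745 = 290.59.
So outliers lie outside [1.41, 582.59].
608: M = 3.81 → outlier.

608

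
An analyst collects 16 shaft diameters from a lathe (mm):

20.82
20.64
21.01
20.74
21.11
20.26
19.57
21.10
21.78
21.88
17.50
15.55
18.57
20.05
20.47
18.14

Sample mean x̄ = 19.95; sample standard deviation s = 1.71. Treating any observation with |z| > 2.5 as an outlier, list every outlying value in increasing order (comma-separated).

Cutoffs at x̄ ± 2.5s: 19.95 ± 2.5·1.71 = [15.675, 24.225].
15.55: z = -2.57, |z| > 2.5 → outlier.
Every other value lies within [15.675, 24.225].

15.55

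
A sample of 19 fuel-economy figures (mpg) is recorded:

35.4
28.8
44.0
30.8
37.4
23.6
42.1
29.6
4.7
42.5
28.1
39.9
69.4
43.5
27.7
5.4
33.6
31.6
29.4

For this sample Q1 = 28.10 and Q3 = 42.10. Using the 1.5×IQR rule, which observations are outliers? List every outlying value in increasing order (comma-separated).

4.7, 5.4, 69.4

IQR = Q3 − Q1 = 42.10 − 28.10 = 14.00.
Lower fence = Q1 − 1.5·IQR = 28.10 − 21.00 = 7.10.
Upper fence = Q3 + 1.5·IQR = 42.10 + 21.00 = 63.10.
4.7 < 7.10 → outlier.
5.4 < 7.10 → outlier.
69.4 > 63.10 → outlier.
All remaining values lie within [7.10, 63.10].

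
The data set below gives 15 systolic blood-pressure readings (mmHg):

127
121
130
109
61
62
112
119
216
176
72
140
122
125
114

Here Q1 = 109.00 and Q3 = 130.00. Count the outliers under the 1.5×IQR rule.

5

IQR = 21.00; fences at 109.00 − 31.50 = 77.50 and 130.00 + 31.50 = 161.50.
Outside the cutoffs: 61, 62, 72, 176, 216.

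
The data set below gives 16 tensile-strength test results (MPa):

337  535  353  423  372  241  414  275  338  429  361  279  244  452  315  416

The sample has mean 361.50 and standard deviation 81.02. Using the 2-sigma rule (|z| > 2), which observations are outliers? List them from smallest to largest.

Cutoffs at x̄ ± 2s: 361.50 ± 2·81.02 = [199.46, 523.54].
535: z = 2.14, |z| > 2 → outlier.
Every other value lies within [199.46, 523.54].

535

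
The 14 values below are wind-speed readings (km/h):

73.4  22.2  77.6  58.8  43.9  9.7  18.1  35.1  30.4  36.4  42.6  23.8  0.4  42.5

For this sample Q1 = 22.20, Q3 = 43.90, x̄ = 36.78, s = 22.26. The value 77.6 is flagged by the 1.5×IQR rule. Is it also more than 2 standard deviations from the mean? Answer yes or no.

z = (77.6 − 36.78) / 22.26 = 1.83.
|z| = 1.83 ≤ 2.

no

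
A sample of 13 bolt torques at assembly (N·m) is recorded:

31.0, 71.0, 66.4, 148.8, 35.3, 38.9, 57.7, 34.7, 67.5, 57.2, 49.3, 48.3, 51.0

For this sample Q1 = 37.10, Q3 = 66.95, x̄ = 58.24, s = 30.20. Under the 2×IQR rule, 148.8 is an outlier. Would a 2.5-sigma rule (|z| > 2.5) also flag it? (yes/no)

z = (148.8 − 58.24) / 30.20 = 3.00.
|z| = 3.00 > 2.5.

yes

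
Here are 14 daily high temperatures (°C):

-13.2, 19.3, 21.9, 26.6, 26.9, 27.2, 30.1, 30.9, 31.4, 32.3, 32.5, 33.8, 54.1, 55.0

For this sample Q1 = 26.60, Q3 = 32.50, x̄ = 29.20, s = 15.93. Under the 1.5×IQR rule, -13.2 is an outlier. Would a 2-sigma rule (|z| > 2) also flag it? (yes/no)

yes

z = (-13.2 − 29.20) / 15.93 = -2.66.
|z| = 2.66 > 2.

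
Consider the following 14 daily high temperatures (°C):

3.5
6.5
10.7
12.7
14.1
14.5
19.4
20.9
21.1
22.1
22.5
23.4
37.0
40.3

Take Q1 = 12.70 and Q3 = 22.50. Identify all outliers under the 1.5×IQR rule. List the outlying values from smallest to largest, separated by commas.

IQR = Q3 − Q1 = 22.50 − 12.70 = 9.80.
Lower fence = Q1 − 1.5·IQR = 12.70 − 14.70 = -2.00.
Upper fence = Q3 + 1.5·IQR = 22.50 + 14.70 = 37.20.
40.3 > 37.20 → outlier.
All remaining values lie within [-2.00, 37.20].

40.3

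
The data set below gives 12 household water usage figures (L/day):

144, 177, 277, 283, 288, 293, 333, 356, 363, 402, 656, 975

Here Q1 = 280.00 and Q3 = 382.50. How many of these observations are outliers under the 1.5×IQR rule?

2

IQR = 102.50; fences at 280.00 − 153.75 = 126.25 and 382.50 + 153.75 = 536.25.
Outside the cutoffs: 656, 975.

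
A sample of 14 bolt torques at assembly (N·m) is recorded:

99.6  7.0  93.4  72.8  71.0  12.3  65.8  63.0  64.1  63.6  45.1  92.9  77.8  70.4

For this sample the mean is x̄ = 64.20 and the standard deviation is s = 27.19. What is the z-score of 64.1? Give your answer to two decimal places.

-0.00

z = (64.1 − 64.20) / 27.19 = -0.00.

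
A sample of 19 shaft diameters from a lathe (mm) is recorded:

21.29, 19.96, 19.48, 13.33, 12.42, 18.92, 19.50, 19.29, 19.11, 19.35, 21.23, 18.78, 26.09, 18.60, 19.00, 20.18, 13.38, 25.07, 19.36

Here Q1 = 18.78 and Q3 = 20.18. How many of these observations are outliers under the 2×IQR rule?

5

IQR = 1.40; fences at 18.78 − 2.80 = 15.98 and 20.18 + 2.80 = 22.98.
Outside the cutoffs: 12.42, 13.33, 13.38, 25.07, 26.09.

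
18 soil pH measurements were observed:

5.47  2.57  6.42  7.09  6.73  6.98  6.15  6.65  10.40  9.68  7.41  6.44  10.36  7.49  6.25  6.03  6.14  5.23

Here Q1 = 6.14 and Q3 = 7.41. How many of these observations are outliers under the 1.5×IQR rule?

4

IQR = 1.27; fences at 6.14 − 1.905 = 4.235 and 7.41 + 1.905 = 9.315.
Outside the cutoffs: 2.57, 9.68, 10.36, 10.40.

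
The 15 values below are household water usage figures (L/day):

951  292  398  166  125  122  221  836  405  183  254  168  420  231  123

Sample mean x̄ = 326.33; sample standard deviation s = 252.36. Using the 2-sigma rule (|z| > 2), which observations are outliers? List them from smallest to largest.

836, 951

Cutoffs at x̄ ± 2s: 326.33 ± 2·252.36 = [-178.39, 831.05].
836: z = 2.02, |z| > 2 → outlier.
951: z = 2.48, |z| > 2 → outlier.
Every other value lies within [-178.39, 831.05].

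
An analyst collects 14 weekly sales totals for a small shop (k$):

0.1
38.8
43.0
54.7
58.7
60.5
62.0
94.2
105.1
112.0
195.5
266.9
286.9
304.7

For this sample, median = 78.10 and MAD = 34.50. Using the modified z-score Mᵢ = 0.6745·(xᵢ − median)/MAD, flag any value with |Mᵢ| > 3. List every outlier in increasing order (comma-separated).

266.9, 286.9, 304.7

|Mᵢ| > 3 ⇔ |xᵢ − 78.10| > 3·34.50/0.6745 = 153.45.
So outliers lie outside [-75.35, 231.55].
266.9: M = 3.69 → outlier.
286.9: M = 4.08 → outlier.
304.7: M = 4.43 → outlier.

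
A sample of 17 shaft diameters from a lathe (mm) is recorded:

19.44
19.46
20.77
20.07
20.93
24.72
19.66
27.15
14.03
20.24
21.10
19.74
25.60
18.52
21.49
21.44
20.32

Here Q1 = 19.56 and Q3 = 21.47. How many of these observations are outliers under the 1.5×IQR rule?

4

IQR = 1.91; fences at 19.56 − 2.865 = 16.695 and 21.47 + 2.865 = 24.335.
Outside the cutoffs: 14.03, 24.72, 25.60, 27.15.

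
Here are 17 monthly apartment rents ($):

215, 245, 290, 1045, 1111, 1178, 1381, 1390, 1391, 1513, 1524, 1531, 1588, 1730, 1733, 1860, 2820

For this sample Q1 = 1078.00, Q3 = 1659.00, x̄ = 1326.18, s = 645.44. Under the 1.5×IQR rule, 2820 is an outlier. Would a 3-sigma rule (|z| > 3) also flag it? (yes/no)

no

z = (2820 − 1326.18) / 645.44 = 2.31.
|z| = 2.31 ≤ 3.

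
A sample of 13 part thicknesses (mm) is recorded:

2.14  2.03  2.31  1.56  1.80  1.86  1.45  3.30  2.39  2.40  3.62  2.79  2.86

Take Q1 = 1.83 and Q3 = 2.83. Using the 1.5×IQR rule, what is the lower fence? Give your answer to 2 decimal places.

IQR = Q3 − Q1 = 2.83 − 1.83 = 1.00.
Lower fence = Q1 − 1.5·IQR = 1.83 − 1.50 = 0.33.
Upper fence = Q3 + 1.5·IQR = 2.83 + 1.50 = 4.33.

0.33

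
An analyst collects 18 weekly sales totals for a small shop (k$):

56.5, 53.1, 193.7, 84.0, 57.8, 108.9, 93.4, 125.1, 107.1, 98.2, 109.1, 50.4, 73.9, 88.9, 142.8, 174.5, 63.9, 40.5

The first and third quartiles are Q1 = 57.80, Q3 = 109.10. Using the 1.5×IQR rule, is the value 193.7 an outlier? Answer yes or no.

IQR = Q3 − Q1 = 109.10 − 57.80 = 51.30.
Lower fence = Q1 − 1.5·IQR = 57.80 − 76.95 = -19.15.
Upper fence = Q3 + 1.5·IQR = 109.10 + 76.95 = 186.05.
193.7 lies above the upper fence.

yes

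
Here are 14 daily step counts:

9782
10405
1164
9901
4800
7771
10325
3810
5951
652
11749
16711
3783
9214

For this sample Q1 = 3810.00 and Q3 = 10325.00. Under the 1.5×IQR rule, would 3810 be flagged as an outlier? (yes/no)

no

IQR = Q3 − Q1 = 10325.00 − 3810.00 = 6515.00.
Lower fence = Q1 − 1.5·IQR = 3810.00 − 9772.50 = -5962.50.
Upper fence = Q3 + 1.5·IQR = 10325.00 + 9772.50 = 20097.50.
3810 lies within [-5962.50, 20097.50].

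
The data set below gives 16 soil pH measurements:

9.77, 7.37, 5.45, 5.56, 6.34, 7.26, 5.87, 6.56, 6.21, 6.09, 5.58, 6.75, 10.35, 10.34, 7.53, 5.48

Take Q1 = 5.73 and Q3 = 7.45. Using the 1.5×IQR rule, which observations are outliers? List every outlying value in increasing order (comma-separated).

10.34, 10.35

IQR = Q3 − Q1 = 7.45 − 5.73 = 1.72.
Lower fence = Q1 − 1.5·IQR = 5.73 − 2.58 = 3.15.
Upper fence = Q3 + 1.5·IQR = 7.45 + 2.58 = 10.03.
10.34 > 10.03 → outlier.
10.35 > 10.03 → outlier.
All remaining values lie within [3.15, 10.03].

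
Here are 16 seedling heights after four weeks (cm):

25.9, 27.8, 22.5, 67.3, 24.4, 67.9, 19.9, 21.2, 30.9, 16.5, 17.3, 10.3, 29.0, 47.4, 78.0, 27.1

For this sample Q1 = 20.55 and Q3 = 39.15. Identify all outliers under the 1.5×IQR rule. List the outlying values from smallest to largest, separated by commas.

IQR = Q3 − Q1 = 39.15 − 20.55 = 18.60.
Lower fence = Q1 − 1.5·IQR = 20.55 − 27.90 = -7.35.
Upper fence = Q3 + 1.5·IQR = 39.15 + 27.90 = 67.05.
67.3 > 67.05 → outlier.
67.9 > 67.05 → outlier.
78.0 > 67.05 → outlier.
All remaining values lie within [-7.35, 67.05].

67.3, 67.9, 78.0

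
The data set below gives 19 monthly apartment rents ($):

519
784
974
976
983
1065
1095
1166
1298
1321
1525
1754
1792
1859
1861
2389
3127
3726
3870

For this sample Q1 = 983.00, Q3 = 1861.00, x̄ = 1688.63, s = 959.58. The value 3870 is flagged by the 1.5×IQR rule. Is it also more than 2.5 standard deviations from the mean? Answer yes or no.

z = (3870 − 1688.63) / 959.58 = 2.27.
|z| = 2.27 ≤ 2.5.

no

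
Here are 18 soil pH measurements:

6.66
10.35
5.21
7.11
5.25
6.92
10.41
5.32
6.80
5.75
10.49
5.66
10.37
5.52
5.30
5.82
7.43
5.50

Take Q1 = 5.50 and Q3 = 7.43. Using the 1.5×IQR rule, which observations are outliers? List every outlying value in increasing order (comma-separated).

10.35, 10.37, 10.41, 10.49

IQR = Q3 − Q1 = 7.43 − 5.50 = 1.93.
Lower fence = Q1 − 1.5·IQR = 5.50 − 2.895 = 2.605.
Upper fence = Q3 + 1.5·IQR = 7.43 + 2.895 = 10.325.
10.35 > 10.325 → outlier.
10.37 > 10.325 → outlier.
10.41 > 10.325 → outlier.
10.49 > 10.325 → outlier.
All remaining values lie within [2.605, 10.325].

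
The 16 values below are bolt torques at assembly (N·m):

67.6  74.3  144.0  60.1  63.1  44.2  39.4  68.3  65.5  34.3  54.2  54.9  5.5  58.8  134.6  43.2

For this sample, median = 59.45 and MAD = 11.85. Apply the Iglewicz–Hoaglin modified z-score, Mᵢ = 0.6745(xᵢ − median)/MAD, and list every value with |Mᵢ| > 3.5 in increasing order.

134.6, 144.0

|Mᵢ| > 3.5 ⇔ |xᵢ − 59.45| > 3.5·11.85/0.6745 = 61.49.
So outliers lie outside [-2.04, 120.94].
134.6: M = 4.28 → outlier.
144.0: M = 4.81 → outlier.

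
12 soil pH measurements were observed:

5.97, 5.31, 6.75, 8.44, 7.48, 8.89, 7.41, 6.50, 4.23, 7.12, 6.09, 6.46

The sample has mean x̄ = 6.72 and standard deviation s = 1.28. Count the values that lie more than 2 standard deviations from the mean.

Cutoffs: x̄ ± 2s = [4.16, 9.28].
Every value lies within the cutoffs.

0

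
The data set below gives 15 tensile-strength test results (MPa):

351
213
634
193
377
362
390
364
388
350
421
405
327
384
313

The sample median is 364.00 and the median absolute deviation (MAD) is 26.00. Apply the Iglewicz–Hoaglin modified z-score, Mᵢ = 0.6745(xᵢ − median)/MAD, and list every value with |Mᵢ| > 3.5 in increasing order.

193, 213, 634

|Mᵢ| > 3.5 ⇔ |xᵢ − 364.00| > 3.5·26.00/0.6745 = 134.91.
So outliers lie outside [229.09, 498.91].
193: M = -4.44 → outlier.
213: M = -3.92 → outlier.
634: M = 7.00 → outlier.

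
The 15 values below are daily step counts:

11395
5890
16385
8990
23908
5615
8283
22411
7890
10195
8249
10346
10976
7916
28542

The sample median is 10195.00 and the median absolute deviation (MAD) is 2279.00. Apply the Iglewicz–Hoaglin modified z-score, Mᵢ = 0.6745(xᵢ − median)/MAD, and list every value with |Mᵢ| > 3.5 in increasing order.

|Mᵢ| > 3.5 ⇔ |xᵢ − 10195.00| > 3.5·2279.00/0.6745 = 11825.80.
So outliers lie outside [-1630.80, 22020.80].
22411: M = 3.62 → outlier.
23908: M = 4.06 → outlier.
28542: M = 5.43 → outlier.

22411, 23908, 28542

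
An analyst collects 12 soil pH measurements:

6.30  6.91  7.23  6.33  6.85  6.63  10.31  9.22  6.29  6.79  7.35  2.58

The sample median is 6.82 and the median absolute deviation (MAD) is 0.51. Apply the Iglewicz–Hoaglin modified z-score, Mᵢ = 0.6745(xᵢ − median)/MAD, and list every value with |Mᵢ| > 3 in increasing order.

2.58, 9.22, 10.31

|Mᵢ| > 3 ⇔ |xᵢ − 6.82| > 3·0.51/0.6745 = 2.27.
So outliers lie outside [4.55, 9.09].
2.58: M = -5.61 → outlier.
9.22: M = 3.17 → outlier.
10.31: M = 4.62 → outlier.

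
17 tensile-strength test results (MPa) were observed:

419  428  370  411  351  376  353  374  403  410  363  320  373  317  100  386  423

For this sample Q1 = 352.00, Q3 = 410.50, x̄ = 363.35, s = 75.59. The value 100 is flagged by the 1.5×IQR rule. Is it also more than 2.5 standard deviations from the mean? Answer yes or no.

yes

z = (100 − 363.35) / 75.59 = -3.48.
|z| = 3.48 > 2.5.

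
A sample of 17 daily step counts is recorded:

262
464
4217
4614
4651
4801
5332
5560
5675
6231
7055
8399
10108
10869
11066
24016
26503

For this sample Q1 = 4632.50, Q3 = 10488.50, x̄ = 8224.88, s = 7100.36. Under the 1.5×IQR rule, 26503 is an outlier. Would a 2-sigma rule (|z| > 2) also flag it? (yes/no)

yes

z = (26503 − 8224.88) / 7100.36 = 2.57.
|z| = 2.57 > 2.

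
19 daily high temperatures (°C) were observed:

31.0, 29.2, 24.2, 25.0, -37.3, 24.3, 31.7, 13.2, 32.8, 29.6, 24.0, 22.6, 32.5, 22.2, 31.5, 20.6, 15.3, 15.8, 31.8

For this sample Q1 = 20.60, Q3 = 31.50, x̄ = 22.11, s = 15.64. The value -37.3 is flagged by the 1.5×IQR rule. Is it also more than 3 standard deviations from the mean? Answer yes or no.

yes

z = (-37.3 − 22.11) / 15.64 = -3.80.
|z| = 3.80 > 3.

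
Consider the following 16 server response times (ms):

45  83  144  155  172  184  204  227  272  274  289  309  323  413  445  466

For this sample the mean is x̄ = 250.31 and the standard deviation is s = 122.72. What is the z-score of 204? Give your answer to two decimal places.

-0.38

z = (204 − 250.31) / 122.72 = -0.38.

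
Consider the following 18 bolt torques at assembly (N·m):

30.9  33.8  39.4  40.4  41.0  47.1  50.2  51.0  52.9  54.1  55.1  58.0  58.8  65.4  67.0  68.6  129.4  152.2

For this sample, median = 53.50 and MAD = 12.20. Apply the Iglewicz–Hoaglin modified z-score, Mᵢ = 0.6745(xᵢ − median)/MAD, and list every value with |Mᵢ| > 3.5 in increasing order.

|Mᵢ| > 3.5 ⇔ |xᵢ − 53.50| > 3.5·12.20/0.6745 = 63.31.
So outliers lie outside [-9.81, 116.81].
129.4: M = 4.20 → outlier.
152.2: M = 5.46 → outlier.

129.4, 152.2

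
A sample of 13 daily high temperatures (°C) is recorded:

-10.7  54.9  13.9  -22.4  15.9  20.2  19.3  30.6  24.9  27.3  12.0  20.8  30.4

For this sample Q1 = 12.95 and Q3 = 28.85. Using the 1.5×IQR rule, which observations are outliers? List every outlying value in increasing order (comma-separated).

-22.4, 54.9

IQR = Q3 − Q1 = 28.85 − 12.95 = 15.90.
Lower fence = Q1 − 1.5·IQR = 12.95 − 23.85 = -10.90.
Upper fence = Q3 + 1.5·IQR = 28.85 + 23.85 = 52.70.
-22.4 < -10.90 → outlier.
54.9 > 52.70 → outlier.
All remaining values lie within [-10.90, 52.70].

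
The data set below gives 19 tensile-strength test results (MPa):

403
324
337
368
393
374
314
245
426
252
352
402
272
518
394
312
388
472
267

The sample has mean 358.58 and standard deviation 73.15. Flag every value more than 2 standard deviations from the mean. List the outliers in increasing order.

518

Cutoffs at x̄ ± 2s: 358.58 ± 2·73.15 = [212.28, 504.88].
518: z = 2.18, |z| > 2 → outlier.
Every other value lies within [212.28, 504.88].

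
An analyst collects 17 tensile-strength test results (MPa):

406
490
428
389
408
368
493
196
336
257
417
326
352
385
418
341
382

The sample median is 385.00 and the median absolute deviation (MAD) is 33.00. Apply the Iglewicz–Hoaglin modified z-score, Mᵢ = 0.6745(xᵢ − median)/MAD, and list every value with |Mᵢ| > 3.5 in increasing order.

196

|Mᵢ| > 3.5 ⇔ |xᵢ − 385.00| > 3.5·33.00/0.6745 = 171.24.
So outliers lie outside [213.76, 556.24].
196: M = -3.86 → outlier.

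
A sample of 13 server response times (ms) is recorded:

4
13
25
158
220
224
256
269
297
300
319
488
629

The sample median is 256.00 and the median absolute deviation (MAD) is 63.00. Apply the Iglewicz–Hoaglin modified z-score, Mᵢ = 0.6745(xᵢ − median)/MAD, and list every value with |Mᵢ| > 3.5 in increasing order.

629

|Mᵢ| > 3.5 ⇔ |xᵢ − 256.00| > 3.5·63.00/0.6745 = 326.91.
So outliers lie outside [-70.91, 582.91].
629: M = 3.99 → outlier.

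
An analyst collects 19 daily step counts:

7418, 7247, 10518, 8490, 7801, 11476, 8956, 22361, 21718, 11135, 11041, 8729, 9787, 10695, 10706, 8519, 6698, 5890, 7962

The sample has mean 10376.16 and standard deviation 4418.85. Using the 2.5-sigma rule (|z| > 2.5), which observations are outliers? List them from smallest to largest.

21718, 22361

Cutoffs at x̄ ± 2.5s: 10376.16 ± 2.5·4418.85 = [-670.965, 21423.285].
21718: z = 2.57, |z| > 2.5 → outlier.
22361: z = 2.71, |z| > 2.5 → outlier.
Every other value lies within [-670.965, 21423.285].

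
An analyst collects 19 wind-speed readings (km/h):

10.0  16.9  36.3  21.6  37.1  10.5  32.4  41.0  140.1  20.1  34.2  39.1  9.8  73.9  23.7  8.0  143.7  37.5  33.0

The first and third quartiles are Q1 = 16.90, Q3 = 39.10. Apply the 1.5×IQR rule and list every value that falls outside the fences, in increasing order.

73.9, 140.1, 143.7

IQR = Q3 − Q1 = 39.10 − 16.90 = 22.20.
Lower fence = Q1 − 1.5·IQR = 16.90 − 33.30 = -16.40.
Upper fence = Q3 + 1.5·IQR = 39.10 + 33.30 = 72.40.
73.9 > 72.40 → outlier.
140.1 > 72.40 → outlier.
143.7 > 72.40 → outlier.
All remaining values lie within [-16.40, 72.40].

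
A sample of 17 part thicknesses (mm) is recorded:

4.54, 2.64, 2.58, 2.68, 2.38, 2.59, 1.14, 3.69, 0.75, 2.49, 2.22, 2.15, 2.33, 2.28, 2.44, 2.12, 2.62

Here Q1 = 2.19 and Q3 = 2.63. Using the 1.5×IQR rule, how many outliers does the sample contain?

4

IQR = 0.44; fences at 2.19 − 0.66 = 1.53 and 2.63 + 0.66 = 3.29.
Outside the cutoffs: 0.75, 1.14, 3.69, 4.54.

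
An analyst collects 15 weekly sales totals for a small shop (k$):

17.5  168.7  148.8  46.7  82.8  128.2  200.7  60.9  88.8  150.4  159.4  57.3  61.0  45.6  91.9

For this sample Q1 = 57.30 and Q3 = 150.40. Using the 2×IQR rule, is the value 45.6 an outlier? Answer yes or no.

IQR = Q3 − Q1 = 150.40 − 57.30 = 93.10.
Lower fence = Q1 − 2·IQR = 57.30 − 186.20 = -128.90.
Upper fence = Q3 + 2·IQR = 150.40 + 186.20 = 336.60.
45.6 lies within [-128.90, 336.60].

no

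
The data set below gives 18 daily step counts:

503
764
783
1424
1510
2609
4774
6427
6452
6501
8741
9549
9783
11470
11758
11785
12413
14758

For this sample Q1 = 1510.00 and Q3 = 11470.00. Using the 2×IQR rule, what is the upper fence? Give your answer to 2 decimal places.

31390.00

IQR = Q3 − Q1 = 11470.00 − 1510.00 = 9960.00.
Lower fence = Q1 − 2·IQR = 1510.00 − 19920.00 = -18410.00.
Upper fence = Q3 + 2·IQR = 11470.00 + 19920.00 = 31390.00.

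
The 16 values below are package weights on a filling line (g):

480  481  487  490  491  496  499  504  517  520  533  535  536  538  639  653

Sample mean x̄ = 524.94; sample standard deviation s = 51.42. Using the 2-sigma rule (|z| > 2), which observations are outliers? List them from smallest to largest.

Cutoffs at x̄ ± 2s: 524.94 ± 2·51.42 = [422.10, 627.78].
639: z = 2.22, |z| > 2 → outlier.
653: z = 2.49, |z| > 2 → outlier.
Every other value lies within [422.10, 627.78].

639, 653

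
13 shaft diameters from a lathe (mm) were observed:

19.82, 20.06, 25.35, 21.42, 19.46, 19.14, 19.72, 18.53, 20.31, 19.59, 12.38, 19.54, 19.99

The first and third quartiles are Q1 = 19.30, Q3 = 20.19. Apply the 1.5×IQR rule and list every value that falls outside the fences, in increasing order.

IQR = Q3 − Q1 = 20.19 − 19.30 = 0.89.
Lower fence = Q1 − 1.5·IQR = 19.30 − 1.335 = 17.965.
Upper fence = Q3 + 1.5·IQR = 20.19 + 1.335 = 21.525.
12.38 < 17.965 → outlier.
25.35 > 21.525 → outlier.
All remaining values lie within [17.965, 21.525].

12.38, 25.35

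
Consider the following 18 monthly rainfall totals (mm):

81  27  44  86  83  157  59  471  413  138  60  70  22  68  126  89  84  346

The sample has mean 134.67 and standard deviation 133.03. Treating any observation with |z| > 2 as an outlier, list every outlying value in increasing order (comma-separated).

Cutoffs at x̄ ± 2s: 134.67 ± 2·133.03 = [-131.39, 400.73].
413: z = 2.09, |z| > 2 → outlier.
471: z = 2.53, |z| > 2 → outlier.
Every other value lies within [-131.39, 400.73].

413, 471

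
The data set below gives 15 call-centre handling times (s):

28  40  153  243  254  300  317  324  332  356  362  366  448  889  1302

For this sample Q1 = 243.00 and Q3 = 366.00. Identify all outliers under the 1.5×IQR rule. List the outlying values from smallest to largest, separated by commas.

28, 40, 889, 1302

IQR = Q3 − Q1 = 366.00 − 243.00 = 123.00.
Lower fence = Q1 − 1.5·IQR = 243.00 − 184.50 = 58.50.
Upper fence = Q3 + 1.5·IQR = 366.00 + 184.50 = 550.50.
28 < 58.50 → outlier.
40 < 58.50 → outlier.
889 > 550.50 → outlier.
1302 > 550.50 → outlier.
All remaining values lie within [58.50, 550.50].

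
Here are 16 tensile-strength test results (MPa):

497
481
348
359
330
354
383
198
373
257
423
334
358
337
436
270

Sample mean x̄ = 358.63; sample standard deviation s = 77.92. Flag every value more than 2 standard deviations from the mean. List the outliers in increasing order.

Cutoffs at x̄ ± 2s: 358.63 ± 2·77.92 = [202.79, 514.47].
198: z = -2.06, |z| > 2 → outlier.
Every other value lies within [202.79, 514.47].

198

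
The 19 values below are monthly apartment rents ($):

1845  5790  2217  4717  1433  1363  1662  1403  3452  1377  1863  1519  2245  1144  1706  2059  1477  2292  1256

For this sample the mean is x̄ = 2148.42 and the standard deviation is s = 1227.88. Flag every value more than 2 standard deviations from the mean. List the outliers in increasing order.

4717, 5790

Cutoffs at x̄ ± 2s: 2148.42 ± 2·1227.88 = [-307.34, 4604.18].
4717: z = 2.09, |z| > 2 → outlier.
5790: z = 2.97, |z| > 2 → outlier.
Every other value lies within [-307.34, 4604.18].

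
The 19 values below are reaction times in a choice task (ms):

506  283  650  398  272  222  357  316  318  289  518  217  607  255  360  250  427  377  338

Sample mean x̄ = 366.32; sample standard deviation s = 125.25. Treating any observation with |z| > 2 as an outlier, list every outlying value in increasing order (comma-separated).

650

Cutoffs at x̄ ± 2s: 366.32 ± 2·125.25 = [115.82, 616.82].
650: z = 2.26, |z| > 2 → outlier.
Every other value lies within [115.82, 616.82].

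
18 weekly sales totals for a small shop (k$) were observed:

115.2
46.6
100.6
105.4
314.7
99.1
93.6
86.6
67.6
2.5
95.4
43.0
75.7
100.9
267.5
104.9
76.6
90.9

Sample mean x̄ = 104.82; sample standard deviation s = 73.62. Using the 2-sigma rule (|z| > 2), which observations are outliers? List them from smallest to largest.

267.5, 314.7

Cutoffs at x̄ ± 2s: 104.82 ± 2·73.62 = [-42.42, 252.06].
267.5: z = 2.21, |z| > 2 → outlier.
314.7: z = 2.85, |z| > 2 → outlier.
Every other value lies within [-42.42, 252.06].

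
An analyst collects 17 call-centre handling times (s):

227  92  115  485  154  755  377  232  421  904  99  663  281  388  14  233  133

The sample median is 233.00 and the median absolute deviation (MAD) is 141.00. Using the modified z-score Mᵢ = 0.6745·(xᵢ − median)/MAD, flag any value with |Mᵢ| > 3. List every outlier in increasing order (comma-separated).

904

|Mᵢ| > 3 ⇔ |xᵢ − 233.00| > 3·141.00/0.6745 = 627.13.
So outliers lie outside [-394.13, 860.13].
904: M = 3.21 → outlier.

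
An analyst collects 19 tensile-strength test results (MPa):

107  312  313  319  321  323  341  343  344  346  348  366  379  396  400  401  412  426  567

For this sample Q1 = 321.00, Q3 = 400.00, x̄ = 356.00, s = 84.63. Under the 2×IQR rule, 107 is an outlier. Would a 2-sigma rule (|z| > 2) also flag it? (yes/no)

yes

z = (107 − 356.00) / 84.63 = -2.94.
|z| = 2.94 > 2.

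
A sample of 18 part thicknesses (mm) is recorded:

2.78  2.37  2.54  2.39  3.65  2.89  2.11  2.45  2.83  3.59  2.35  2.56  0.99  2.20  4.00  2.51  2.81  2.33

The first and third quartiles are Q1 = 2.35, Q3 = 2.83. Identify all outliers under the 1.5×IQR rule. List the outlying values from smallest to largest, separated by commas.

IQR = Q3 − Q1 = 2.83 − 2.35 = 0.48.
Lower fence = Q1 − 1.5·IQR = 2.35 − 0.72 = 1.63.
Upper fence = Q3 + 1.5·IQR = 2.83 + 0.72 = 3.55.
0.99 < 1.63 → outlier.
3.59 > 3.55 → outlier.
3.65 > 3.55 → outlier.
4.00 > 3.55 → outlier.
All remaining values lie within [1.63, 3.55].

0.99, 3.59, 3.65, 4.00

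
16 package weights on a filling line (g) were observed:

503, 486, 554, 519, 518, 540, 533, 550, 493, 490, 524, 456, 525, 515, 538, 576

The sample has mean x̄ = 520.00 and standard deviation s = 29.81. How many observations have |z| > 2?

Cutoffs: x̄ ± 2s = [460.38, 579.62].
Outside the cutoffs: 456.

1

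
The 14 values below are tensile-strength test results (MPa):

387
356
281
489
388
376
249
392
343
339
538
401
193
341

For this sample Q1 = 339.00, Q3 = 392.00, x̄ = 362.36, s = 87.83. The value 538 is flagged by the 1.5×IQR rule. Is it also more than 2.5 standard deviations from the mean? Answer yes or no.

z = (538 − 362.36) / 87.83 = 2.00.
|z| = 2.00 ≤ 2.5.

no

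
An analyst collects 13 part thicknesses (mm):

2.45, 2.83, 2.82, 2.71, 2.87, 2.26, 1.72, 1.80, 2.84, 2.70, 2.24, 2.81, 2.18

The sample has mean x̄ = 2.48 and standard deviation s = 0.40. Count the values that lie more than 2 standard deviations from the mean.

Cutoffs: x̄ ± 2s = [1.68, 3.28].
Every value lies within the cutoffs.

0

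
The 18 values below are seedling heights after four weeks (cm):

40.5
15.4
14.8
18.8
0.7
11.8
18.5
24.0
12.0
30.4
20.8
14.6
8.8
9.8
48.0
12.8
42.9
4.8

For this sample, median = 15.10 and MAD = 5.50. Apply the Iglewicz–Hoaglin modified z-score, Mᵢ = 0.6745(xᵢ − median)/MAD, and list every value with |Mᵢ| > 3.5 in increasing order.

48.0

|Mᵢ| > 3.5 ⇔ |xᵢ − 15.10| > 3.5·5.50/0.6745 = 28.54.
So outliers lie outside [-13.44, 43.64].
48.0: M = 4.03 → outlier.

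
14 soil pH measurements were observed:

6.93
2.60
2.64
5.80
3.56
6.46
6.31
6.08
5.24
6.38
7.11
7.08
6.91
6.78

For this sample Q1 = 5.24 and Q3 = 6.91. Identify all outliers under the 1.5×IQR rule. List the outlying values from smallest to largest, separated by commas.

2.60, 2.64

IQR = Q3 − Q1 = 6.91 − 5.24 = 1.67.
Lower fence = Q1 − 1.5·IQR = 5.24 − 2.505 = 2.735.
Upper fence = Q3 + 1.5·IQR = 6.91 + 2.505 = 9.415.
2.60 < 2.735 → outlier.
2.64 < 2.735 → outlier.
All remaining values lie within [2.735, 9.415].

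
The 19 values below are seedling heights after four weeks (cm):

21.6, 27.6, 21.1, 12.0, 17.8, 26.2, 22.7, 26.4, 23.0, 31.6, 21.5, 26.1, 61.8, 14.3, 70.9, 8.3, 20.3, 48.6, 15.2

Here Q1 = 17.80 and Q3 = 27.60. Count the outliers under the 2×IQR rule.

3

IQR = 9.80; fences at 17.80 − 19.60 = -1.80 and 27.60 + 19.60 = 47.20.
Outside the cutoffs: 48.6, 61.8, 70.9.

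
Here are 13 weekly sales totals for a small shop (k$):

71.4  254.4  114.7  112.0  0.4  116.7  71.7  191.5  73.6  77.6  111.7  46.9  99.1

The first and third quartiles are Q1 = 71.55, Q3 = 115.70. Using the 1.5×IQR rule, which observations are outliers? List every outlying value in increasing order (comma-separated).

0.4, 191.5, 254.4

IQR = Q3 − Q1 = 115.70 − 71.55 = 44.15.
Lower fence = Q1 − 1.5·IQR = 71.55 − 66.225 = 5.325.
Upper fence = Q3 + 1.5·IQR = 115.70 + 66.225 = 181.925.
0.4 < 5.325 → outlier.
191.5 > 181.925 → outlier.
254.4 > 181.925 → outlier.
All remaining values lie within [5.325, 181.925].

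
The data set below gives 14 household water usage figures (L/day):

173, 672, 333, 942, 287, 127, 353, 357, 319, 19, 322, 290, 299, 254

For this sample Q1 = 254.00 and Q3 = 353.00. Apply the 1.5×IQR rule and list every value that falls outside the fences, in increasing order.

IQR = Q3 − Q1 = 353.00 − 254.00 = 99.00.
Lower fence = Q1 − 1.5·IQR = 254.00 − 148.50 = 105.50.
Upper fence = Q3 + 1.5·IQR = 353.00 + 148.50 = 501.50.
19 < 105.50 → outlier.
672 > 501.50 → outlier.
942 > 501.50 → outlier.
All remaining values lie within [105.50, 501.50].

19, 672, 942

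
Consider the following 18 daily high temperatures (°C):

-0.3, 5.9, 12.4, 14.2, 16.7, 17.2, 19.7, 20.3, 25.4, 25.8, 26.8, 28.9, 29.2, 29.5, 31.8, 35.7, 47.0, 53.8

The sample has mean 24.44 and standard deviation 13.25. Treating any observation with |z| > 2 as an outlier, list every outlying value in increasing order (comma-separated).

Cutoffs at x̄ ± 2s: 24.44 ± 2·13.25 = [-2.06, 50.94].
53.8: z = 2.22, |z| > 2 → outlier.
Every other value lies within [-2.06, 50.94].

53.8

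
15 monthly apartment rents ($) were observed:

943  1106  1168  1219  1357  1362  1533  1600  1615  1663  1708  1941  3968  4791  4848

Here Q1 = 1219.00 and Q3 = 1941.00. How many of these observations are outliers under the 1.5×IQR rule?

IQR = 722.00; fences at 1219.00 − 1083.00 = 136.00 and 1941.00 + 1083.00 = 3024.00.
Outside the cutoffs: 3968, 4791, 4848.

3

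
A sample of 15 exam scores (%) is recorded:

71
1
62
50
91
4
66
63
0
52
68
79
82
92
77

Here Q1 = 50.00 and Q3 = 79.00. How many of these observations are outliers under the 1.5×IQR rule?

IQR = 29.00; fences at 50.00 − 43.50 = 6.50 and 79.00 + 43.50 = 122.50.
Outside the cutoffs: 0, 1, 4.

3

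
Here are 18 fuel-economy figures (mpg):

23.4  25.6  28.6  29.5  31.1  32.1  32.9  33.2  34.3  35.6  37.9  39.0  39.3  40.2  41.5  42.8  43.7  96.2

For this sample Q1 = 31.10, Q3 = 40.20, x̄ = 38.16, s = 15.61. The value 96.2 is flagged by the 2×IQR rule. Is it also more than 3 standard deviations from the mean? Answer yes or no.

yes

z = (96.2 − 38.16) / 15.61 = 3.72.
|z| = 3.72 > 3.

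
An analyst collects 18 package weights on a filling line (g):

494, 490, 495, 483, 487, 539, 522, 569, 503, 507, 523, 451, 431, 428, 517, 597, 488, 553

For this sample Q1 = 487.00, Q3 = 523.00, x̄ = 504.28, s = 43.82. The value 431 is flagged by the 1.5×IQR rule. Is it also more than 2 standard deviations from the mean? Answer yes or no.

no

z = (431 − 504.28) / 43.82 = -1.67.
|z| = 1.67 ≤ 2.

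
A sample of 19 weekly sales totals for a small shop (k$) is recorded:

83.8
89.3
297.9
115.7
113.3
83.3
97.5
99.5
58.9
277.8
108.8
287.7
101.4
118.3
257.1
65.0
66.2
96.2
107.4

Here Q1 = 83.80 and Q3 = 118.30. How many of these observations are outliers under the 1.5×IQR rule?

4

IQR = 34.50; fences at 83.80 − 51.75 = 32.05 and 118.30 + 51.75 = 170.05.
Outside the cutoffs: 257.1, 277.8, 287.7, 297.9.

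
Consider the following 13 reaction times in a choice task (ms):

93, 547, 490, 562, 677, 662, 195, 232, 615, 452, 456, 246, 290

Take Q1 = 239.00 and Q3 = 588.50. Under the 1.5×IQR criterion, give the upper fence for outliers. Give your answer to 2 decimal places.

IQR = Q3 − Q1 = 588.50 − 239.00 = 349.50.
Lower fence = Q1 − 1.5·IQR = 239.00 − 524.25 = -285.25.
Upper fence = Q3 + 1.5·IQR = 588.50 + 524.25 = 1112.75.

1112.75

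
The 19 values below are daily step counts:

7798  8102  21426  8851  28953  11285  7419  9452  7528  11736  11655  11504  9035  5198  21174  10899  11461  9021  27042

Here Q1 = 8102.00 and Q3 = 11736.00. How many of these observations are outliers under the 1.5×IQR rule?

IQR = 3634.00; fences at 8102.00 − 5451.00 = 2651.00 and 11736.00 + 5451.00 = 17187.00.
Outside the cutoffs: 21174, 21426, 27042, 28953.

4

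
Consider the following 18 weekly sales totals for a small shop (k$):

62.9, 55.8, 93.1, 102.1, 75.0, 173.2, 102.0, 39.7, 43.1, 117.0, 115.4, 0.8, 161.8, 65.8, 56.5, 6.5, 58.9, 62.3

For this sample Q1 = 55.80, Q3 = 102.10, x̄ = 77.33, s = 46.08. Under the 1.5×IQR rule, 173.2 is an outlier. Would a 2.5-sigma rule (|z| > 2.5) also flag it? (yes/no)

z = (173.2 − 77.33) / 46.08 = 2.08.
|z| = 2.08 ≤ 2.5.

no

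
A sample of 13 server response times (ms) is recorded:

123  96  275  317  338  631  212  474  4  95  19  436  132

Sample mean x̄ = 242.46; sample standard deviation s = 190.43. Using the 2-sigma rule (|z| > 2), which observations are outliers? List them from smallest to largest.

631

Cutoffs at x̄ ± 2s: 242.46 ± 2·190.43 = [-138.40, 623.32].
631: z = 2.04, |z| > 2 → outlier.
Every other value lies within [-138.40, 623.32].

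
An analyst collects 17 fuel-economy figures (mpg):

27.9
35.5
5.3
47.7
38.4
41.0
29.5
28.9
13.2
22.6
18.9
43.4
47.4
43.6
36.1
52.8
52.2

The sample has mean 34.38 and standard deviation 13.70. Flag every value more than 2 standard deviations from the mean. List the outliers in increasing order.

5.3

Cutoffs at x̄ ± 2s: 34.38 ± 2·13.70 = [6.98, 61.78].
5.3: z = -2.12, |z| > 2 → outlier.
Every other value lies within [6.98, 61.78].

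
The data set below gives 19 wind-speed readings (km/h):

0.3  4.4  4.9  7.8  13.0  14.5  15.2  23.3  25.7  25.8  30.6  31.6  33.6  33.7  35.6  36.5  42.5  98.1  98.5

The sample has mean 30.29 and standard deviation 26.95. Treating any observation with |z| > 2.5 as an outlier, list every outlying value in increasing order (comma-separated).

Cutoffs at x̄ ± 2.5s: 30.29 ± 2.5·26.95 = [-37.085, 97.665].
98.1: z = 2.52, |z| > 2.5 → outlier.
98.5: z = 2.53, |z| > 2.5 → outlier.
Every other value lies within [-37.085, 97.665].

98.1, 98.5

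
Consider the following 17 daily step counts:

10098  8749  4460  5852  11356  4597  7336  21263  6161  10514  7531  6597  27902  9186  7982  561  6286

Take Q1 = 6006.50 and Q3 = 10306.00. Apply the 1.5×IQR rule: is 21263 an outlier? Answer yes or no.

IQR = Q3 − Q1 = 10306.00 − 6006.50 = 4299.50.
Lower fence = Q1 − 1.5·IQR = 6006.50 − 6449.25 = -442.75.
Upper fence = Q3 + 1.5·IQR = 10306.00 + 6449.25 = 16755.25.
21263 lies above the upper fence.

yes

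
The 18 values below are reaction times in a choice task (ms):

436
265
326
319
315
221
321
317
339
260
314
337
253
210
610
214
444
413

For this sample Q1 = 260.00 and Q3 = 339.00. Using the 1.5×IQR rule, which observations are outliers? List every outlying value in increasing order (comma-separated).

610

IQR = Q3 − Q1 = 339.00 − 260.00 = 79.00.
Lower fence = Q1 − 1.5·IQR = 260.00 − 118.50 = 141.50.
Upper fence = Q3 + 1.5·IQR = 339.00 + 118.50 = 457.50.
610 > 457.50 → outlier.
All remaining values lie within [141.50, 457.50].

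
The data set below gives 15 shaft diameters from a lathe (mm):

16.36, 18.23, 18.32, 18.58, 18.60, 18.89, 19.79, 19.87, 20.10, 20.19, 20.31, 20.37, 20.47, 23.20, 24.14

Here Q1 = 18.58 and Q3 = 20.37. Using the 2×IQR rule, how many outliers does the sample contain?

IQR = 1.79; fences at 18.58 − 3.58 = 15.00 and 20.37 + 3.58 = 23.95.
Outside the cutoffs: 24.14.

1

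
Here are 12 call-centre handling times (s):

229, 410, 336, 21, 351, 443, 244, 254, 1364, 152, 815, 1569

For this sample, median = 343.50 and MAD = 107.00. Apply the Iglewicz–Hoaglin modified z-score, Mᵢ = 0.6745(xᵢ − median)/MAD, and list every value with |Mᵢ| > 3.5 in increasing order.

|Mᵢ| > 3.5 ⇔ |xᵢ − 343.50| > 3.5·107.00/0.6745 = 555.23.
So outliers lie outside [-211.73, 898.73].
1364: M = 6.43 → outlier.
1569: M = 7.73 → outlier.

1364, 1569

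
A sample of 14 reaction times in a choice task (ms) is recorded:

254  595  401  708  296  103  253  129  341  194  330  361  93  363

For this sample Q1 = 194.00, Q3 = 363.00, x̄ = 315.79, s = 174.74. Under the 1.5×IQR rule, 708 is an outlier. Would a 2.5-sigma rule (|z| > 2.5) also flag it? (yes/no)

no

z = (708 − 315.79) / 174.74 = 2.24.
|z| = 2.24 ≤ 2.5.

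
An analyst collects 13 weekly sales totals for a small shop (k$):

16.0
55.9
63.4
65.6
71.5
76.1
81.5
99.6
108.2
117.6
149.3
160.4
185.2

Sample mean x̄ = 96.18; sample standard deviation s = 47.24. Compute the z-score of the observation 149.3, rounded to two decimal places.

1.12

z = (149.3 − 96.18) / 47.24 = 1.12.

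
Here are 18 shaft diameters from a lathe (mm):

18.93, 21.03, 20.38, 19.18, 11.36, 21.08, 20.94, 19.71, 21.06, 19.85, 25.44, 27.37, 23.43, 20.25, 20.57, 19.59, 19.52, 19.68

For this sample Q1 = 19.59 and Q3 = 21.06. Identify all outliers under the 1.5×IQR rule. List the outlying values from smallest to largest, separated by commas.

11.36, 23.43, 25.44, 27.37

IQR = Q3 − Q1 = 21.06 − 19.59 = 1.47.
Lower fence = Q1 − 1.5·IQR = 19.59 − 2.205 = 17.385.
Upper fence = Q3 + 1.5·IQR = 21.06 + 2.205 = 23.265.
11.36 < 17.385 → outlier.
23.43 > 23.265 → outlier.
25.44 > 23.265 → outlier.
27.37 > 23.265 → outlier.
All remaining values lie within [17.385, 23.265].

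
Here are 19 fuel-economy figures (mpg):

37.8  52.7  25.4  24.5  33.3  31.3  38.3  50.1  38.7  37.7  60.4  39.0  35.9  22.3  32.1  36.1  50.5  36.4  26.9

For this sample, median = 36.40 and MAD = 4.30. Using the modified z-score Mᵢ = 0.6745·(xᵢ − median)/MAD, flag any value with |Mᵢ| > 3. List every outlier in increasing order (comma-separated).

|Mᵢ| > 3 ⇔ |xᵢ − 36.40| > 3·4.30/0.6745 = 19.13.
So outliers lie outside [17.27, 55.53].
60.4: M = 3.76 → outlier.

60.4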